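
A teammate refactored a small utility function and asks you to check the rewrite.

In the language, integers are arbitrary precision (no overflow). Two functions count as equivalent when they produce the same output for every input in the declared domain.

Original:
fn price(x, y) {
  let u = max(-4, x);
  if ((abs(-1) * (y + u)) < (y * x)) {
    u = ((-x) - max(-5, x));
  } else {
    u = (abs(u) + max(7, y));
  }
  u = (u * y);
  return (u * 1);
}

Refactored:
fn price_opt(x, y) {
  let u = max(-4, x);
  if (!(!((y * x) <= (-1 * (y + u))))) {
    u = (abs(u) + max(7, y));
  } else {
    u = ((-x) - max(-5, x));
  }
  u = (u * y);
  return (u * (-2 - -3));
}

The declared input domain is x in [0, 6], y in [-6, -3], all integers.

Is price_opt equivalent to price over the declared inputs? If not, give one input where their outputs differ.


At x=0, y=-6: price gives 0, price_opt gives -42.
verdict: not equivalent; witness: x=0, y=-6


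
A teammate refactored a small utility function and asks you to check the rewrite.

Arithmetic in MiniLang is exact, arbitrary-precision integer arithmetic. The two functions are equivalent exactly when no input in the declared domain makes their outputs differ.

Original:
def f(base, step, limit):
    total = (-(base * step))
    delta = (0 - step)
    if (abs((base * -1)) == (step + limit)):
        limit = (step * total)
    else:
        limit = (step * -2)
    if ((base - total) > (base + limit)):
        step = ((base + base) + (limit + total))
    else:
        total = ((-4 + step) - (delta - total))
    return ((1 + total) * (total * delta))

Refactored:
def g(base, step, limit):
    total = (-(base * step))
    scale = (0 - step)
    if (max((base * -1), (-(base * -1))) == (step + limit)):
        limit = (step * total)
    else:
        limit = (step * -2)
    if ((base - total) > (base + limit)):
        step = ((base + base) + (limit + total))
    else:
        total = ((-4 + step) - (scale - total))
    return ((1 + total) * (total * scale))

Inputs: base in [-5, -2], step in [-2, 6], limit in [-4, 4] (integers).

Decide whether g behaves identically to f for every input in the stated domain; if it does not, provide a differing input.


Behavior is preserved: although local variable names differ, plus min/max/abs usage differs, plus constant usage differs, plus arithmetic usage differs, the outputs never diverge.
Spot check at base=-2, step=4, limit=-2 — f: total becomes 8; next delta becomes -4; next (abs((base * -1)) == (step + limit)) evaluates to true; next limit becomes 32; next ((base - total) > (base + limit)) evaluates to false; next total becomes 12; next final value -624. g: total becomes 8; next scale becomes -4; next (max((base * -1), (-(base * -1))) == (step + limit)) evaluates to true; next limit becomes 32; next ((base - total) > (base + limit)) evaluates to false; next total becomes 12; next final value -624. Both give -624.
An exhaustive pass over the 324 declared inputs shows identical outputs.
verdict: equivalent


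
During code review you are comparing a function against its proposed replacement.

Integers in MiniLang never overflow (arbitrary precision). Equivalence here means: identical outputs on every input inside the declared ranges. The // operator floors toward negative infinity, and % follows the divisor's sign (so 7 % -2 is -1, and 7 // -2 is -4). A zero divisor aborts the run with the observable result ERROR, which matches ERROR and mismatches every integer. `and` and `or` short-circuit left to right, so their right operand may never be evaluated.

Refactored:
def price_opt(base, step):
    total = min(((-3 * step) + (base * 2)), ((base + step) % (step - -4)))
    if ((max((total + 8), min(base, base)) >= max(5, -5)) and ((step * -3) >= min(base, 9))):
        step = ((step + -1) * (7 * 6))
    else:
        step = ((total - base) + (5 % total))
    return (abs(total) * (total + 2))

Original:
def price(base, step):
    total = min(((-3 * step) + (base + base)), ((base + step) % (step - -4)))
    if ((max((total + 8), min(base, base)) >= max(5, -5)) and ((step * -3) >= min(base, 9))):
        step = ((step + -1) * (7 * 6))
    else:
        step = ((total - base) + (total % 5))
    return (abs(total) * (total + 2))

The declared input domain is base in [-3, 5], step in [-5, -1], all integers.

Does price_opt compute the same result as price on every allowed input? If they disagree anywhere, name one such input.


Evaluate both at base=4, step=-1.
price: total = 0; ((max((total + 8), min(base, base)) >= max(5, -5)) and ((step * -3) >= min(base, 9))) -> false; step = -4; return 0
price_opt: total = 0; ((max((total + 8), min(base, base)) >= max(5, -5)) and ((step * -3) >= min(base, 9))) -> false; division by zero -> ERROR
0 and ERROR differ, so these are not the same function on this domain.
verdict: not equivalent; witness: base=4, step=-1


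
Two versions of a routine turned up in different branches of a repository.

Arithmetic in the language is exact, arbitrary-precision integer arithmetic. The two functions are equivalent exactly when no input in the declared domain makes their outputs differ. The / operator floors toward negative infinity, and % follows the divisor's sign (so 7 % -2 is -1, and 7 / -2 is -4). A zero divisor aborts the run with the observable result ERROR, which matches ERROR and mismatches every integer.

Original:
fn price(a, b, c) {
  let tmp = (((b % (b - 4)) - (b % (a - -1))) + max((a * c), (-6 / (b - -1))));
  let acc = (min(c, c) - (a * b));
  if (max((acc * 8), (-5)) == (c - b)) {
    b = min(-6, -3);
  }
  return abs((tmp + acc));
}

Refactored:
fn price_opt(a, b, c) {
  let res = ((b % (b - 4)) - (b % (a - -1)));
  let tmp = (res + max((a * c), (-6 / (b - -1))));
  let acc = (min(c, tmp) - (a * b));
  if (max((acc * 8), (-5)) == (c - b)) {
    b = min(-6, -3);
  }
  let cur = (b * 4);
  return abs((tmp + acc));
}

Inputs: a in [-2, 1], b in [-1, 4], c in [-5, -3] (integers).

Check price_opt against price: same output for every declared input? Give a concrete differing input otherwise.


These are not equivalent — on a=1, b=1, c=-5 the outputs split (12 vs 13).
price: tmp=-6, then acc=-6, then (max((acc * 8), (-5)) == (c - b)) is false, then returns 12
price_opt: res=-3, then tmp=-6, then acc=-7, then (max((acc * 8), (-5)) == (c - b)) is false, then cur=4, then returns 13
verdict: not equivalent; witness: a=1, b=1, c=-5


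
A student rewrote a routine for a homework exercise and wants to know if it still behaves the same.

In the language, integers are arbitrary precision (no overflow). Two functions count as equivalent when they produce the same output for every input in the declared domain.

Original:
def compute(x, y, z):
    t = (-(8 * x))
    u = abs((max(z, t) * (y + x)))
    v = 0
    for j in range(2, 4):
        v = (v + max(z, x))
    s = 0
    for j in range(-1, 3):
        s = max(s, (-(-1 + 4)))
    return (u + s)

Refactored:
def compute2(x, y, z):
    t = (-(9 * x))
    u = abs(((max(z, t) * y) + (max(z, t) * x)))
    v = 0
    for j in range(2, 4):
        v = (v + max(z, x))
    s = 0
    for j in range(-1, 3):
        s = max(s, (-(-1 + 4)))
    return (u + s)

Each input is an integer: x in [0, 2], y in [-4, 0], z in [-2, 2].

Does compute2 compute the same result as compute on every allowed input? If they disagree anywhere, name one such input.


The edit looks behavioral (`8` became `9`), but over these ranges it never changes the outcome.
Tracing x=0, y=0, z=0: compute: t := 0 | u := 0 | v := 0 | iter j=2: | v := 0 | iter j=3: | v := 0 | s := 0 | iter j=-1: | s := 0 | iter j=0: | s := 0 | iter j=1: | s := 0 | iter j=2: | s := 0 | result 0 | compute2: t := 0 | u := 0 | v := 0 | iter j=2: | v := 0 | iter j=3: | v := 0 | s := 0 | iter j=-1: | s := 0 | iter j=0: | s := 0 | iter j=1: | s := 0 | iter j=2: | s := 0 | result 0 — matching result 0.
Across all 75 domain points the two functions coincide.
verdict: equivalent


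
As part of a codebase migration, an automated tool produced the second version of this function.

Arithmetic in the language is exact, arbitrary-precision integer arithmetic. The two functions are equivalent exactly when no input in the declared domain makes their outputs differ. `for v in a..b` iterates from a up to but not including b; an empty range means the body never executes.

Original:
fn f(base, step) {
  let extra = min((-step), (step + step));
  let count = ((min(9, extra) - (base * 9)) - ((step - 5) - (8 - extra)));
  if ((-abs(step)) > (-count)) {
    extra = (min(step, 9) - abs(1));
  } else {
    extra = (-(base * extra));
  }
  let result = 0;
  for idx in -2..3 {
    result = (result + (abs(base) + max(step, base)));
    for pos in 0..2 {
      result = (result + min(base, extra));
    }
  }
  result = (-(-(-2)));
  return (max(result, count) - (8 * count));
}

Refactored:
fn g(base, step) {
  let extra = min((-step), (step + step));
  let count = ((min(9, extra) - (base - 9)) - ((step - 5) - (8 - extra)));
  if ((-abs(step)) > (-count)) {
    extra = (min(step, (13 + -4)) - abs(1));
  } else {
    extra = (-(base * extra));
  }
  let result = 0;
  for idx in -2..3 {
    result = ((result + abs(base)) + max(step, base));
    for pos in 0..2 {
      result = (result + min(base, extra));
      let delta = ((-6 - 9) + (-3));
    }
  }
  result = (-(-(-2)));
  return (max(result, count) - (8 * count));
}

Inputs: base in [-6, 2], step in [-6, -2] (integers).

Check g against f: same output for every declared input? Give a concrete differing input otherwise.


These are not equivalent — on base=-6, step=-6 the outputs split (-511 vs -238).
f: extra=-12, then count=73, then ((-abs(step)) > (-count)) is true, then extra=-7, then result=0, then (idx=-2), then result=0, then (pos=0), then result=-7, then (pos=1), then result=-14, then (idx=-1), then result=-14, then (pos=0), then result=-21, then (pos=1), then result=-28, then (idx=0), then result=-28, then (pos=0), then result=-35, then (pos=1), then result=-42, then (idx=1), then result=-42, then (pos=0), then result=-49, then (pos=1), then result=-56, then (idx=2), then result=-56, then (pos=0), then result=-63, then (pos=1), then result=-70, then result=-2, then returns -511
g: extra=-12, then count=34, then ((-abs(step)) > (-count)) is true, then extra=-7, then result=0, then (idx=-2), then result=0, then (pos=0), then result=-7, then delta=-18, then (pos=1), then result=-14, then delta=-18, then (idx=-1), then result=-14, then (pos=0), then result=-21, then delta=-18, then (pos=1), then result=-28, then delta=-18, then (idx=0), then result=-28, then (pos=0), then result=-35, then delta=-18, then (pos=1), then result=-42, then delta=-18, then (idx=1), then result=-42, then (pos=0), then result=-49, then delta=-18, then (pos=1), then result=-56, then delta=-18, then (idx=2), then result=-56, then (pos=0), then result=-63, then delta=-18, then (pos=1), then result=-70, then delta=-18, then result=-2, then returns -238
verdict: not equivalent; witness: base=-6, step=-6


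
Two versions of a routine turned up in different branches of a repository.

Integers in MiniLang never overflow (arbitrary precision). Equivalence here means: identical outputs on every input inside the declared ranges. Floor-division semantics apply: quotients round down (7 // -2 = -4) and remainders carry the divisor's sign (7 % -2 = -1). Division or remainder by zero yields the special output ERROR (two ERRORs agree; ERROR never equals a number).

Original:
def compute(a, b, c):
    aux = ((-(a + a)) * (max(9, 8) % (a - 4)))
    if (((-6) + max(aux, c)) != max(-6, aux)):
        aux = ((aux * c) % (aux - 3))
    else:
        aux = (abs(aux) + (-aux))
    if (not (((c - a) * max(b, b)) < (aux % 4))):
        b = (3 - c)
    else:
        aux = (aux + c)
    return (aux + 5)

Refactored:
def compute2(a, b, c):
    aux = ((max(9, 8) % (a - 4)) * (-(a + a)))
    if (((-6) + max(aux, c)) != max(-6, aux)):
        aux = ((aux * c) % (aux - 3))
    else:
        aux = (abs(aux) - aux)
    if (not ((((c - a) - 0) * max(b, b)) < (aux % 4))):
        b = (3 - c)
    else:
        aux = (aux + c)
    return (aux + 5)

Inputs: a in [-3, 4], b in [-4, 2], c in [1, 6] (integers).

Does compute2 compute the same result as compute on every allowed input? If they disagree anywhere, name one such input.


Changes here: arithmetic usage differs, plus constant usage differs; the full 336-point sweep finds no disagreement.
verdict: equivalent


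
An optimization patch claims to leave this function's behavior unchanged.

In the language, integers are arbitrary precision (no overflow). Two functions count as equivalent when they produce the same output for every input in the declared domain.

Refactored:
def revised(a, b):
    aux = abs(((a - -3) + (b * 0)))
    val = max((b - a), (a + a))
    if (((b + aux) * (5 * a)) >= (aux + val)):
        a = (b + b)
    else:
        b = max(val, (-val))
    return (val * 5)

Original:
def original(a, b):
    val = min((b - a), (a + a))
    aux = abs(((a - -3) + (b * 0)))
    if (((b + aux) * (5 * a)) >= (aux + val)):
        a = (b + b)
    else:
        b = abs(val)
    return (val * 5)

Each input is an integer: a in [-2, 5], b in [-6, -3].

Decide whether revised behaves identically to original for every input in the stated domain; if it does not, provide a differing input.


Try a=-2, b=-5.
original: val=-4, then aux=1, then (((b + aux) * (5 * a)) >= (aux + val)) is true, then a=-10, then returns -20
revised: aux=1, then val=-3, then (((b + aux) * (5 * a)) >= (aux + val)) is true, then a=-10, then returns -15
-20 against -15: the behavior changed.
verdict: not equivalent; witness: a=-2, b=-5


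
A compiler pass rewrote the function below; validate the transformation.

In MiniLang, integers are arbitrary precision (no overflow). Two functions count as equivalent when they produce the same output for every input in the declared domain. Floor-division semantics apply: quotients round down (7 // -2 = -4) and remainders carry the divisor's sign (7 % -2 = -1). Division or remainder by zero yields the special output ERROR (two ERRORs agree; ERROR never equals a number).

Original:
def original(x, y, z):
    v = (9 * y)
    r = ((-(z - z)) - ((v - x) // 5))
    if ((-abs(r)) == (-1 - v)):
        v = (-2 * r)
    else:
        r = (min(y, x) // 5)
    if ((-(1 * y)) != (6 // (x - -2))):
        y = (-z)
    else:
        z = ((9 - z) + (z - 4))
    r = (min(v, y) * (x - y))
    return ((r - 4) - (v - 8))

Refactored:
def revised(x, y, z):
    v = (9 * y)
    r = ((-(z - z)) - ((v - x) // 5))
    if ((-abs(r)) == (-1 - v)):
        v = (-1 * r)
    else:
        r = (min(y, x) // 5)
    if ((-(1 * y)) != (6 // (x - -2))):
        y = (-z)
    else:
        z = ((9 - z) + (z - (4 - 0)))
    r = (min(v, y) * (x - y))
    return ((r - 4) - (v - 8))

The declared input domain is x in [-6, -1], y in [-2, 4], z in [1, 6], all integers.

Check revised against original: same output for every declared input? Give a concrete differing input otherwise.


Try x=-6, y=0, z=1.
original: v becomes 0; next r becomes -1; next ((-abs(r)) == (-1 - v)) evaluates to true; next v becomes 2; next ((-(1 * y)) != (6 // (x - -2))) evaluates to true; next y becomes -1; next r becomes 5; next final value 7
revised: v becomes 0; next r becomes -1; next ((-abs(r)) == (-1 - v)) evaluates to true; next v becomes 1; next ((-(1 * y)) != (6 // (x - -2))) evaluates to true; next y becomes -1; next r becomes 5; next final value 8
7 against 8: the behavior changed.
verdict: not equivalent; witness: x=-6, y=0, z=1


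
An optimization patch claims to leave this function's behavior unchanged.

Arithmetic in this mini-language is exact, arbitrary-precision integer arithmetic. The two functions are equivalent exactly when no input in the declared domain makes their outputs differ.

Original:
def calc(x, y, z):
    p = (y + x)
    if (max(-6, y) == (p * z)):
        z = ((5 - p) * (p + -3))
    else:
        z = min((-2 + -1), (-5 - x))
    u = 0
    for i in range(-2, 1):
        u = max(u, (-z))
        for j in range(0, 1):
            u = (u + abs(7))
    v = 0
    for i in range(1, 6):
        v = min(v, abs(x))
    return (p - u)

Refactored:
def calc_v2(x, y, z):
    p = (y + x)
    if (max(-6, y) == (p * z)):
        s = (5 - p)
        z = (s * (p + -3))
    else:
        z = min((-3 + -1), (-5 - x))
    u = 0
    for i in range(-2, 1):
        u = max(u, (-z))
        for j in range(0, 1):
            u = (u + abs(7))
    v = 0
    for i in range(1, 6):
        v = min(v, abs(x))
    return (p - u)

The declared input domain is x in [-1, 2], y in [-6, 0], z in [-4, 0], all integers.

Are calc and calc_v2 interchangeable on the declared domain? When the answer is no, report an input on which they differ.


The suspicious edit (`-2` became `-3`) never changes the result for any input inside the declared domain.
As a probe, take x=0, y=-4, z=-4: calc runs p := -4 | (max(-6, y) == (p * z)): false | z := -5 | u := 0 | iter i=-2: | u := 5 | iter j=0: | u := 12 | iter i=-1: | u := 12 | iter j=0: | u := 19 | iter i=0: | u := 19 | iter j=0: | u := 26 | v := 0 | iter i=1: | v := 0 | iter i=2: | v := 0 | iter i=3: | v := 0 | iter i=4: | v := 0 | iter i=5: | v := 0 | result -30; calc_v2 runs p := -4 | (max(-6, y) == (p * z)): false | z := -5 | u := 0 | iter i=-2: | u := 5 | iter j=0: | u := 12 | iter i=-1: | u := 12 | iter j=0: | u := 19 | iter i=0: | u := 19 | iter j=0: | u := 26 | v := 0 | iter i=1: | v := 0 | iter i=2: | v := 0 | iter i=3: | v := 0 | iter i=4: | v := 0 | iter i=5: | v := 0 | result -30; both end at -30.
An exhaustive pass over the 140 declared inputs shows identical outputs.
verdict: equivalent


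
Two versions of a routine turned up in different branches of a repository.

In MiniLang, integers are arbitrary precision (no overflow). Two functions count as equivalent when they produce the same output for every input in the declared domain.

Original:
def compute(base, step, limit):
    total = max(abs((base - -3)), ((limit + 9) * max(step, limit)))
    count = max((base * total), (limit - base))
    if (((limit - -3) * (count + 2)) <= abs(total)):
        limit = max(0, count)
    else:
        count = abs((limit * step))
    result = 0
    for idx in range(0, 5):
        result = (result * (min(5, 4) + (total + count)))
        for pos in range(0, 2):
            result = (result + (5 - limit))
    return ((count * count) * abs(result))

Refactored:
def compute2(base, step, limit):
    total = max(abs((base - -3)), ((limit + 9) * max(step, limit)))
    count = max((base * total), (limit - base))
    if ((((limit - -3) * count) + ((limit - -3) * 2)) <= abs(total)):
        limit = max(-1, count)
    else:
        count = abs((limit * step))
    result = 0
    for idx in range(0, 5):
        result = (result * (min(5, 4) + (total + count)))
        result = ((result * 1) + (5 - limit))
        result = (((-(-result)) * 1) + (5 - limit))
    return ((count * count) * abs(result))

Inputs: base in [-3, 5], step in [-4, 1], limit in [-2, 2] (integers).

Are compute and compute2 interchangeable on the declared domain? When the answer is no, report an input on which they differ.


Try base=-1, step=-4, limit=-2.
compute: total becomes 2; next count becomes -1; next (((limit - -3) * (count + 2)) <= abs(total)) evaluates to true; next limit becomes 0; next result becomes 0; next at idx=0:; next result becomes 0; next at pos=0:; next result becomes 5; next at pos=1:; next result becomes 10; next at idx=1:; next result becomes 50; next at pos=0:; next result becomes 55; next at pos=1:; next result becomes 60; next at idx=2:; next result becomes 300; next at pos=0:; next result becomes 305; next at pos=1:; next result becomes 310; next at idx=3:; next result becomes 1550; next at pos=0:; next result becomes 1555; next at pos=1:; next result becomes 1560; next at idx=4:; next result becomes 7800; next at pos=0:; next result becomes 7805; next at pos=1:; next result becomes 7810; next final value 7810
compute2: total becomes 2; next count becomes -1; next ((((limit - -3) * count) + ((limit - -3) * 2)) <= abs(total)) evaluates to true; next limit becomes -1; next result becomes 0; next at idx=0:; next result becomes 0; next result becomes 6; next result becomes 12; next at idx=1:; next result becomes 60; next result becomes 66; next result becomes 72; next at idx=2:; next result becomes 360; next result becomes 366; next result becomes 372; next at idx=3:; next result becomes 1860; next result becomes 1866; next result becomes 1872; next at idx=4:; next result becomes 9360; next result becomes 9366; next result becomes 9372; next final value 9372
7810 != 9372, so the rewrite changes behavior.
verdict: not equivalent; witness: base=-1, step=-4, limit=-2


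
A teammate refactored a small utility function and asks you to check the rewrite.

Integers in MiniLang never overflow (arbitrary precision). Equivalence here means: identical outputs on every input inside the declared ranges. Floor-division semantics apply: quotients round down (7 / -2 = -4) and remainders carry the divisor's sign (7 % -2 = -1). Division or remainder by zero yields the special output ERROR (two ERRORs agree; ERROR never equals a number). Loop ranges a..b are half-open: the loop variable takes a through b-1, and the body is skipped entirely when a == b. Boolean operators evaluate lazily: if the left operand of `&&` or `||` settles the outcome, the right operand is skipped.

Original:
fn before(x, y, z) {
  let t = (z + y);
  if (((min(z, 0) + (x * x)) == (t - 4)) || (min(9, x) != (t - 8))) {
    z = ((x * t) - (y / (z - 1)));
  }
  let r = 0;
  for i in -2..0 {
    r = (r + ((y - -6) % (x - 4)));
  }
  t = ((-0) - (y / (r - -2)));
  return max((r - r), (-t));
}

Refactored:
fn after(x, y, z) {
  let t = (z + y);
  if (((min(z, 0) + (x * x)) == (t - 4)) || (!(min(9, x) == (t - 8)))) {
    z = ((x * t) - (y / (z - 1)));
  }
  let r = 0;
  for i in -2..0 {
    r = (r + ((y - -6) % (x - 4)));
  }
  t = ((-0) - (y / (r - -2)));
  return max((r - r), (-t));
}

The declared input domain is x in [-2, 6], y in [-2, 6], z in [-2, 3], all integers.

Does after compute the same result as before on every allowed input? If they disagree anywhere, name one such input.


Comparing the listings, the differences include: comparison usage differs; and boolean connective usage differs.
One worked example (x=2, y=-1, z=1) — before: t = 0; (((min(z, 0) + (x * x)) == (t - 4)) || (min(9, x) != (t - 8))) -> true; division by zero -> ERROR; after: t = 0; (((min(z, 0) + (x * x)) == (t - 4)) || (!(min(9, x) == (t - 8)))) -> true; division by zero -> ERROR; agreement on ERROR.
Across all 486 domain points the two functions coincide.
verdict: equivalent


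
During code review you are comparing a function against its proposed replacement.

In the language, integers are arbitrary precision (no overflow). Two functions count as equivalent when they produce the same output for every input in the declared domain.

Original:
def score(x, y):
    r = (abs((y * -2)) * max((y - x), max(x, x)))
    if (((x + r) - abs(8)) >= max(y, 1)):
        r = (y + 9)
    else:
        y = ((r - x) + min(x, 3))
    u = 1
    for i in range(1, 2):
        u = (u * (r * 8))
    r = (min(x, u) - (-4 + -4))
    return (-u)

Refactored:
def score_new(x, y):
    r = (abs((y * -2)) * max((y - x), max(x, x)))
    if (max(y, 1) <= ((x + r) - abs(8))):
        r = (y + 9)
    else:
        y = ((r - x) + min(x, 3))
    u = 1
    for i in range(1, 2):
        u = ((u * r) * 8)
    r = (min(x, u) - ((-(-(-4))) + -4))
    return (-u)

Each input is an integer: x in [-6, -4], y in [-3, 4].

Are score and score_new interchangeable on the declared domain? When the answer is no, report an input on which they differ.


Although comparison usage differs, 24/24 inputs agree.
verdict: equivalent


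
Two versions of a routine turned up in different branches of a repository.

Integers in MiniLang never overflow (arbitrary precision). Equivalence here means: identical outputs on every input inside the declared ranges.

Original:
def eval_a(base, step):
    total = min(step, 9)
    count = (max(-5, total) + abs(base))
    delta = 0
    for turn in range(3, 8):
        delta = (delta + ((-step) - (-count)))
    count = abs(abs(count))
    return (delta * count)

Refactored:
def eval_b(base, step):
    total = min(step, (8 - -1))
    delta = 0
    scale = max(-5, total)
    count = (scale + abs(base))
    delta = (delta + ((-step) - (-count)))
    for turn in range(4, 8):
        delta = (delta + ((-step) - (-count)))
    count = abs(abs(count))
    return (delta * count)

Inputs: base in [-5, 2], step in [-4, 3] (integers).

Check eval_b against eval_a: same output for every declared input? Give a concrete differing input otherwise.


This is a faithful refactor — local variable names differ, plus loop structure differs, plus statement counts differ, plus arithmetic usage differs, plus constant usage differs, but the computed results match everywhere.
As a probe, take base=-1, step=2: eval_a runs total = 2; count = 3; delta = 0; [turn=3]; delta = 1; [turn=4]; delta = 2; [turn=5]; delta = 3; [turn=6]; delta = 4; [turn=7]; delta = 5; count = 3; return 15; eval_b runs total = 2; delta = 0; scale = 2; count = 3; delta = 1; [turn=4]; delta = 2; [turn=5]; delta = 3; [turn=6]; delta = 4; [turn=7]; delta = 5; count = 3; return 15; both end at 15.
Every one of the 64 inputs gives matching results.
verdict: equivalent


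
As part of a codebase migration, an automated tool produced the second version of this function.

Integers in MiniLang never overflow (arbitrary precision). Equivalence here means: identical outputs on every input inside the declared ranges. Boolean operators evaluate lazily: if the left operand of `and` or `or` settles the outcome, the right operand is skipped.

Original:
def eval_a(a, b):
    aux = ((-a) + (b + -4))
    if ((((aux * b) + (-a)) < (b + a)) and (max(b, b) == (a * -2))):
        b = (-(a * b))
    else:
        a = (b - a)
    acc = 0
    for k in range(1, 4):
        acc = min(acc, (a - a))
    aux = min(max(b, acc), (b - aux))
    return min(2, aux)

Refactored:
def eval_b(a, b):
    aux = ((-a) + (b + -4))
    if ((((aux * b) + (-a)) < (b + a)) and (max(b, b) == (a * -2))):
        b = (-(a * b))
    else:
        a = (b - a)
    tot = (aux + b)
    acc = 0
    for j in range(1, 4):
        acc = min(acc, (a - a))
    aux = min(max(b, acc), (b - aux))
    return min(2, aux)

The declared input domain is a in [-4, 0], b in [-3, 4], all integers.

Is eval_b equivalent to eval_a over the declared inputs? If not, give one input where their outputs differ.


This is a faithful refactor — local variable names differ, plus arithmetic usage differs, plus statement counts differ, but the computed results match everywhere.
As a probe, take a=-2, b=-2: eval_a runs aux := -4 | ((((aux * b) + (-a)) < (b + a)) and (max(b, b) == (a * -2))): false | a := 0 | acc := 0 | iter k=1: | acc := 0 | iter k=2: | acc := 0 | iter k=3: | acc := 0 | aux := 0 | result 0; eval_b runs aux := -4 | ((((aux * b) + (-a)) < (b + a)) and (max(b, b) == (a * -2))): false | a := 0 | tot := -6 | acc := 0 | iter j=1: | acc := 0 | iter j=2: | acc := 0 | iter j=3: | acc := 0 | aux := 0 | result 0; both end at 0.
Checked all 40 inputs in the declared domain: the outputs agree on every one.
verdict: equivalent


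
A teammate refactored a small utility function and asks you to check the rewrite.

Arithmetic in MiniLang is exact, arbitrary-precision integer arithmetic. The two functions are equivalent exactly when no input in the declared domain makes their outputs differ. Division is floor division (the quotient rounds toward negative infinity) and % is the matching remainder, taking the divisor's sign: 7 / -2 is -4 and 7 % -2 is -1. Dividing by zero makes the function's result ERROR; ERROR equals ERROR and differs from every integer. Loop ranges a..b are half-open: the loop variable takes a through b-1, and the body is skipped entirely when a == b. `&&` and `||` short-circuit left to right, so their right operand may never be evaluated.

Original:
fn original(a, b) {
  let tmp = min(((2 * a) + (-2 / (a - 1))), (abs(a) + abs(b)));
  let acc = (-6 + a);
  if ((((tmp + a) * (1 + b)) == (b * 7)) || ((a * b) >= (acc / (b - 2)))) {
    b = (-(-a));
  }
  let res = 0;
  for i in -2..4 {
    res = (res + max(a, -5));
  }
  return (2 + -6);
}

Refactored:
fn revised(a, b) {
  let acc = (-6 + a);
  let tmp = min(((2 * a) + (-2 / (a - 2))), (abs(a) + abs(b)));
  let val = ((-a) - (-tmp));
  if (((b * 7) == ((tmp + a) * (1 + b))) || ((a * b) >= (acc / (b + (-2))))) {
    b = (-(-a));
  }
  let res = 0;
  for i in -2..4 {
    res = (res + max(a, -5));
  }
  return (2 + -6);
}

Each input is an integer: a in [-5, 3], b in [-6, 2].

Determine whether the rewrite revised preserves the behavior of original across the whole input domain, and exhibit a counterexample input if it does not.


Take a=1, b=-6.
original: divide-by-zero, output ERROR
revised: acc := -5 | tmp := 4 | val := 3 | (((b * 7) == ((tmp + a) * (1 + b))) || ((a * b) >= (acc / (b + (-2))))): false | res := 0 | iter i=-2: | res := 1 | iter i=-1: | res := 2 | iter i=0: | res := 3 | iter i=1: | res := 4 | iter i=2: | res := 5 | iter i=3: | res := 6 | result -4
ERROR and -4 differ, so these are not the same function on this domain.
verdict: not equivalent; witness: a=1, b=-6


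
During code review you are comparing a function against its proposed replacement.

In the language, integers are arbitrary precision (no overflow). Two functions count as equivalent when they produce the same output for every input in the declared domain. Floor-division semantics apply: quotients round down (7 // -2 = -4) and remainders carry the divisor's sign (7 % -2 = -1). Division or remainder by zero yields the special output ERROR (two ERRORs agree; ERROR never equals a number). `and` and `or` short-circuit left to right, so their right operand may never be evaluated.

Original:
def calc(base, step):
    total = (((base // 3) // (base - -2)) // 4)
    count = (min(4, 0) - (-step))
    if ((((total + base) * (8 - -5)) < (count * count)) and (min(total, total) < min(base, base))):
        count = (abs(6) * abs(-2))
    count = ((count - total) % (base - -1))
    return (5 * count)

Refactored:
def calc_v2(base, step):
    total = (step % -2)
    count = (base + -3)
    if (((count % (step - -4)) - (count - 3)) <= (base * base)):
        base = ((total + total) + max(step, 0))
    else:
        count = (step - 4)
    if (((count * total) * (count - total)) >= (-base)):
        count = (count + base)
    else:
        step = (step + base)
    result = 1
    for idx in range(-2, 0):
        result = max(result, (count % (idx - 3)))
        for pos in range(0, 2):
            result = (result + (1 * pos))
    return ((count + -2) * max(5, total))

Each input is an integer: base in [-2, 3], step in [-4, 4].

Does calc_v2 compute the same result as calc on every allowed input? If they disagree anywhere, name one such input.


The rewrite breaks on base=-2, step=-3, where the results are ERROR and -45.
calc: a zero divisor aborts: ERROR
calc_v2: total=-1, then count=-5, then (((count % (step - -4)) - (count - 3)) <= (base * base)) is false, then count=-7, then (((count * total) * (count - total)) >= (-base)) is false, then step=-5, then result=1, then (idx=-2), then result=1, then (pos=0), then result=1, then (pos=1), then result=2, then (idx=-1), then result=2, then (pos=0), then result=2, then (pos=1), then result=3, then returns -45
verdict: not equivalent; witness: base=-2, step=-3


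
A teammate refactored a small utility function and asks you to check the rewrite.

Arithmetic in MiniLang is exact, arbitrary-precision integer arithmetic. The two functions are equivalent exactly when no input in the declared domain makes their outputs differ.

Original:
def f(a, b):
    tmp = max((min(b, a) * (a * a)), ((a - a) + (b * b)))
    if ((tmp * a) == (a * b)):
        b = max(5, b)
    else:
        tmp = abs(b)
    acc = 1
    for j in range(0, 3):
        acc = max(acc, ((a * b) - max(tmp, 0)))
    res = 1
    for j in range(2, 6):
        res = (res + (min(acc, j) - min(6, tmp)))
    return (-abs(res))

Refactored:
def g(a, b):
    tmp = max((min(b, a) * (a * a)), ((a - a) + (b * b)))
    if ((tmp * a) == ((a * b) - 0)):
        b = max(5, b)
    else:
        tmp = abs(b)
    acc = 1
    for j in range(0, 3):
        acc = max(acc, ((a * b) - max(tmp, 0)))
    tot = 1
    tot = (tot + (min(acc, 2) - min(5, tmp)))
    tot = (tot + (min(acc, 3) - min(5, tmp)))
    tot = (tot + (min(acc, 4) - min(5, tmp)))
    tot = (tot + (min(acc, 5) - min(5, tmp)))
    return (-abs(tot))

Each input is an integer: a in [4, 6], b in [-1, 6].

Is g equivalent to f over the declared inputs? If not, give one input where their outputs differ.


Consider the input a=4, b=6.
f: tmp=64, then ((tmp * a) == (a * b)) is false, then tmp=6, then acc=1, then (j=0), then acc=18, then (j=1), then acc=18, then (j=2), then acc=18, then res=1, then (j=2), then res=-3, then (j=3), then res=-6, then (j=4), then res=-8, then (j=5), then res=-9, then returns -9
g: tmp=64, then ((tmp * a) == ((a * b) - 0)) is false, then tmp=6, then acc=1, then (j=0), then acc=18, then (j=1), then acc=18, then (j=2), then acc=18, then tot=1, then tot=-2, then tot=-4, then tot=-5, then tot=-5, then returns -5
-9 != -5, so the rewrite changes behavior.
verdict: not equivalent; witness: a=4, b=6


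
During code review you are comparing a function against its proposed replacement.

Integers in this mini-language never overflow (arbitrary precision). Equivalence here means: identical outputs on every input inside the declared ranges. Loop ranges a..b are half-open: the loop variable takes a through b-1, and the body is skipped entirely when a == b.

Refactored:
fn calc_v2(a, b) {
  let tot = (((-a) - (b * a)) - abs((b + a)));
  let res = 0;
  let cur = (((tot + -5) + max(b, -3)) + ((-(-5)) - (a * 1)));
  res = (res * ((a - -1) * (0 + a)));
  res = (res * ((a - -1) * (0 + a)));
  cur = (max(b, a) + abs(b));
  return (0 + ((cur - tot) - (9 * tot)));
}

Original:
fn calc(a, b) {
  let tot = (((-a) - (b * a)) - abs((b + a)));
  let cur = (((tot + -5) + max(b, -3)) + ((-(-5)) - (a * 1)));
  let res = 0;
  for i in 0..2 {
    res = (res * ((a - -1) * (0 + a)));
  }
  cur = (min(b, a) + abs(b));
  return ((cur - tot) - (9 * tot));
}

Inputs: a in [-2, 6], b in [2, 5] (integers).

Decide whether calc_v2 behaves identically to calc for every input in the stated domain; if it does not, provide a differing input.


a=-2, b=2 yields -60 from calc but -56 from calc_v2.
verdict: not equivalent; witness: a=-2, b=2


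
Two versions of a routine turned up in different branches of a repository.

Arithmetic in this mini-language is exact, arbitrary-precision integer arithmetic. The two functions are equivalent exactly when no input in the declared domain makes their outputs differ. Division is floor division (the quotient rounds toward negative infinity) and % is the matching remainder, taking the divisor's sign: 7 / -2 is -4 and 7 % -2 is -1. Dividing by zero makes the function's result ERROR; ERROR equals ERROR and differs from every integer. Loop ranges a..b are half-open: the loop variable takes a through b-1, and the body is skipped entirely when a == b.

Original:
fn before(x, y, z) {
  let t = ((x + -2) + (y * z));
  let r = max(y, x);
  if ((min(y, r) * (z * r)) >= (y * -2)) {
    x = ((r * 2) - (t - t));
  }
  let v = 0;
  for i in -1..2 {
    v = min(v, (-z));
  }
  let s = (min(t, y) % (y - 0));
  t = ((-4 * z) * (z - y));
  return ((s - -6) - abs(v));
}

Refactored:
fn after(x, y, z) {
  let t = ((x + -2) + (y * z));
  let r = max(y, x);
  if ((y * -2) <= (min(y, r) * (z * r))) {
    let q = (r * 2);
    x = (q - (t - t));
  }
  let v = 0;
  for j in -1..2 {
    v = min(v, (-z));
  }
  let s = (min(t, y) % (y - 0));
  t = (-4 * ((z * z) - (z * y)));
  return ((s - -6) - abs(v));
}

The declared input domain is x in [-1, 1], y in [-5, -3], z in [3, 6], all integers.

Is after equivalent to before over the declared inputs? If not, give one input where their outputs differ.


Although comparison usage differs, plus statement counts differ, plus arithmetic usage differs, plus local variable names differ, 36/36 inputs agree.
verdict: equivalent


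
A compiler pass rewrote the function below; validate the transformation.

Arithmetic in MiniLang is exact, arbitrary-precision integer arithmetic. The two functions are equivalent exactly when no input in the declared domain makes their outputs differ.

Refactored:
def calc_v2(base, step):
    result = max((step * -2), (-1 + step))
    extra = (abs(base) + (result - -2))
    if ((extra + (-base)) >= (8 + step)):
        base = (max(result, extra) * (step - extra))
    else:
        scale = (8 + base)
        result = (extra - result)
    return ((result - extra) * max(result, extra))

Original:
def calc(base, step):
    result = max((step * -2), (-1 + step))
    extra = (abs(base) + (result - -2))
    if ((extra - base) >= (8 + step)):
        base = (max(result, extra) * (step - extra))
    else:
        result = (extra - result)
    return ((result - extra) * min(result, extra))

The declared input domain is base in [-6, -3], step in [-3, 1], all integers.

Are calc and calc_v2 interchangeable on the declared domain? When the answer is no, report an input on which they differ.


Evaluate both at base=-6, step=-3.
calc: result becomes 6; next extra becomes 14; next ((extra - base) >= (8 + step)) evaluates to true; next base becomes -238; next final value -48
calc_v2: result becomes 6; next extra becomes 14; next ((extra + (-base)) >= (8 + step)) evaluates to true; next base becomes -238; next final value -112
-48 vs -112 — the two versions disagree here.
verdict: not equivalent; witness: base=-6, step=-3


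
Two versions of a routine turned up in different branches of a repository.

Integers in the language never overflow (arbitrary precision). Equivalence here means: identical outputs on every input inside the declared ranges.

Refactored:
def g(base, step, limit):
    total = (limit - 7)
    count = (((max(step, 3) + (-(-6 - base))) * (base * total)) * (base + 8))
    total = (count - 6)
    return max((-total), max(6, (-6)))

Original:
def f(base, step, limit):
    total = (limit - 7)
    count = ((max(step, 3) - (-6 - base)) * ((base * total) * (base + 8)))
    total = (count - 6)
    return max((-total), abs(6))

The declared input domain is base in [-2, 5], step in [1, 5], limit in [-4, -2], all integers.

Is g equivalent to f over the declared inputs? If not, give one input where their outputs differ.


The two versions differ — the changes include constant usage differs, arithmetic usage differs, min/max/abs usage differs.
One worked example (base=-1, step=5, limit=-4) — f: total=-11, then count=770, then total=764, then returns 6; g: total=-11, then count=770, then total=764, then returns 6; agreement on 6.
Checked all 120 inputs in the declared domain: the outputs agree on every one.
verdict: equivalent


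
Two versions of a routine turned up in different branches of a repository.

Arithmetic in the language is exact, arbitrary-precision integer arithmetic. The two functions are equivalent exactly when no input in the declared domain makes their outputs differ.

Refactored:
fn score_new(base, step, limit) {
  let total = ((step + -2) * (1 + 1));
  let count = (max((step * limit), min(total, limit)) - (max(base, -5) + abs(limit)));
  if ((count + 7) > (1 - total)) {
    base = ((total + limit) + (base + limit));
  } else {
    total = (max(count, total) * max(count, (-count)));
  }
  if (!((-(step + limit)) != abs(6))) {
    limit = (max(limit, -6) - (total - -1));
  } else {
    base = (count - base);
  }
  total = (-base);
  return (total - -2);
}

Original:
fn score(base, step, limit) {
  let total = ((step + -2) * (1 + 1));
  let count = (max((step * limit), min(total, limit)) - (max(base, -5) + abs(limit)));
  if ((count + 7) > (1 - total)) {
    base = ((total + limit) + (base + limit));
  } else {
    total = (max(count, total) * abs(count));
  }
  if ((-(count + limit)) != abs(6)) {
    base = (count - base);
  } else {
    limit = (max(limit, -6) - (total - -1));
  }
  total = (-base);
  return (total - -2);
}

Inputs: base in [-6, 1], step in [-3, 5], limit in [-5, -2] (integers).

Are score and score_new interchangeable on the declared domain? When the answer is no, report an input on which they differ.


Input base=-6, step=-3, limit=-3: -31 from score versus 24 from score_new.
verdict: not equivalent; witness: base=-6, step=-3, limit=-3
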